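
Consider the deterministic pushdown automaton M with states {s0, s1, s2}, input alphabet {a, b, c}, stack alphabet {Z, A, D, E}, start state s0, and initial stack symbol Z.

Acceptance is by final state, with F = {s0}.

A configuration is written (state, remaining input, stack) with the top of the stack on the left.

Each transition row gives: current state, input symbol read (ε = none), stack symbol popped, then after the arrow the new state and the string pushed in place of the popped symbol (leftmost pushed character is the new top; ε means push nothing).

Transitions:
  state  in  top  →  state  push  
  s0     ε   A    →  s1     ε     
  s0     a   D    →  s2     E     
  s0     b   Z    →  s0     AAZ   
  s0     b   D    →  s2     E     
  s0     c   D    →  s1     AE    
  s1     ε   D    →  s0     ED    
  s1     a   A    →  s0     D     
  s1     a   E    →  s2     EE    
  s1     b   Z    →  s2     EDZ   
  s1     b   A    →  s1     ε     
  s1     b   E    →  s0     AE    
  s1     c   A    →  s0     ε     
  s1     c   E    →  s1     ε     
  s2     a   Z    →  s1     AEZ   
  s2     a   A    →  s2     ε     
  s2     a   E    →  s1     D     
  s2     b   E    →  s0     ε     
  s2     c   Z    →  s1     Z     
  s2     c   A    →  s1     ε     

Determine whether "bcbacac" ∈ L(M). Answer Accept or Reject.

Reject

(s0, bcbacac, Z) ⊢ (s0, cbacac, AAZ) ⊢ (s1, cbacac, AZ) ⊢ (s0, bacac, Z) ⊢ (s0, acac, AAZ) ⊢ (s1, acac, AZ) ⊢ (s0, cac, DZ) ⊢ (s1, ac, AEZ) ⊢ (s0, c, DEZ) ⊢ (s1, ε, AEEZ)
All input consumed; state s1 ∉ F and no further ε-move applies.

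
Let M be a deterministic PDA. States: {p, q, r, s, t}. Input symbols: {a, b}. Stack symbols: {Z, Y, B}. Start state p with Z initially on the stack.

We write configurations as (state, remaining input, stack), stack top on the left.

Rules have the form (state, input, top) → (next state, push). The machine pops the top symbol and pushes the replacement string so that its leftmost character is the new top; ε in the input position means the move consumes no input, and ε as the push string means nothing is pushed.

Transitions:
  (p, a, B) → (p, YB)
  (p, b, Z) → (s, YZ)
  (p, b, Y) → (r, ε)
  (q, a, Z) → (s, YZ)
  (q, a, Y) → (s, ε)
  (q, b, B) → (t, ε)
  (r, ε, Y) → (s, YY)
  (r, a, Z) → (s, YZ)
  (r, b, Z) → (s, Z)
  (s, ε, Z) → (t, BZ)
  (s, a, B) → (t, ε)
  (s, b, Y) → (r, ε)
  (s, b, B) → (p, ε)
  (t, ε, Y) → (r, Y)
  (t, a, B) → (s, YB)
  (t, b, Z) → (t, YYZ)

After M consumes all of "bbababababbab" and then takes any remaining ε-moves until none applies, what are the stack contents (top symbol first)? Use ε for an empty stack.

BZ

(p, bbababababbab, Z) ⊢ (s, bababababbab, YZ) ⊢ (r, ababababbab, Z) ⊢ (s, babababbab, YZ) ⊢ (r, abababbab, Z) ⊢ (s, bababbab, YZ) ⊢ (r, ababbab, Z) ⊢ (s, babbab, YZ) ⊢ (r, abbab, Z) ⊢ (s, bbab, YZ) ⊢ (r, bab, Z) ⊢ (s, ab, Z) ⊢ (t, ab, BZ) ⊢ (s, b, YBZ) ⊢ (r, ε, BZ)
All input consumed in state r with stack BZ.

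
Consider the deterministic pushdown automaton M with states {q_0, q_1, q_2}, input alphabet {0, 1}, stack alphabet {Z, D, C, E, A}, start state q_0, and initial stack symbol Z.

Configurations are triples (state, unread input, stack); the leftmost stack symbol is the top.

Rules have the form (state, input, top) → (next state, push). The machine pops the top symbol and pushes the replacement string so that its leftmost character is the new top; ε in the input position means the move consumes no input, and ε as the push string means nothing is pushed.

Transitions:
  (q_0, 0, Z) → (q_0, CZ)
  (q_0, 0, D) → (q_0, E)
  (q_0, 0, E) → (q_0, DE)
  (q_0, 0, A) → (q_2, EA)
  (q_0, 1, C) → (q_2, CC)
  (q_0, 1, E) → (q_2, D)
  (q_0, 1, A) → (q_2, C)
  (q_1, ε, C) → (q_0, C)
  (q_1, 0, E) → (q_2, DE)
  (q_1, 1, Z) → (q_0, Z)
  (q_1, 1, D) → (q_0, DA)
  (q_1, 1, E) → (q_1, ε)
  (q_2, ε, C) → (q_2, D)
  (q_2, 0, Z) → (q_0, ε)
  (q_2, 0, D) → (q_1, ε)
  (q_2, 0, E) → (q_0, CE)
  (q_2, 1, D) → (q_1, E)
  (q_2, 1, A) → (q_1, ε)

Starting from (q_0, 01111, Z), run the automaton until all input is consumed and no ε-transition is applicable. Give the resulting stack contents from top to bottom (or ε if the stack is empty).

DCZ

(q_0, 01111, Z) ⊢ (q_0, 1111, CZ) ⊢ (q_2, 111, CCZ) ⊢ (q_2, 111, DCZ) ⊢ (q_1, 11, ECZ) ⊢ (q_1, 1, CZ) ⊢ (q_0, 1, CZ) ⊢ (q_2, ε, CCZ) ⊢ (q_2, ε, DCZ)
All input consumed in state q_2 with stack DCZ.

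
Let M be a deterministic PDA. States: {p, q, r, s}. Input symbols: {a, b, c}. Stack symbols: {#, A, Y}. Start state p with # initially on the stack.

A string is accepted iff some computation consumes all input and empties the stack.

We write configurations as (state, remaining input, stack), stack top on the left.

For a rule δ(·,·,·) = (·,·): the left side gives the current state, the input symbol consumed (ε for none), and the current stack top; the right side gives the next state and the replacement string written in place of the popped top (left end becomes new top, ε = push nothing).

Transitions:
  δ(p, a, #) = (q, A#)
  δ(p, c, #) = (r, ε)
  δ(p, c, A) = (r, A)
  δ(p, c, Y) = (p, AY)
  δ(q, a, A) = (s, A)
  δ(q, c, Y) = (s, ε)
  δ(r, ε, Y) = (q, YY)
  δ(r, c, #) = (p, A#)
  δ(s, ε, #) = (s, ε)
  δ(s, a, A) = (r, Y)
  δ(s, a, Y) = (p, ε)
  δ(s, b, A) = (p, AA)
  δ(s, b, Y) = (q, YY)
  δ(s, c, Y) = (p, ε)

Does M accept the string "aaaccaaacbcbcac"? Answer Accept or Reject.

Accept

(p, aaaccaaacbcbcac, #) ⊢ (q, aaccaaacbcbcac, A#) ⊢ (s, accaaacbcbcac, A#) ⊢ (r, ccaaacbcbcac, Y#) ⊢ (q, ccaaacbcbcac, YY#) ⊢ (s, caaacbcbcac, Y#) ⊢ (p, aaacbcbcac, #) ⊢ (q, aacbcbcac, A#) ⊢ (s, acbcbcac, A#) ⊢ (r, cbcbcac, Y#) ⊢ (q, cbcbcac, YY#) ⊢ (s, bcbcac, Y#) ⊢ (q, cbcac, YY#) ⊢ (s, bcac, Y#) ⊢ (q, cac, YY#) ⊢ (s, ac, Y#) ⊢ (p, c, #) ⊢ (r, ε, ε)
All input consumed and the stack is empty.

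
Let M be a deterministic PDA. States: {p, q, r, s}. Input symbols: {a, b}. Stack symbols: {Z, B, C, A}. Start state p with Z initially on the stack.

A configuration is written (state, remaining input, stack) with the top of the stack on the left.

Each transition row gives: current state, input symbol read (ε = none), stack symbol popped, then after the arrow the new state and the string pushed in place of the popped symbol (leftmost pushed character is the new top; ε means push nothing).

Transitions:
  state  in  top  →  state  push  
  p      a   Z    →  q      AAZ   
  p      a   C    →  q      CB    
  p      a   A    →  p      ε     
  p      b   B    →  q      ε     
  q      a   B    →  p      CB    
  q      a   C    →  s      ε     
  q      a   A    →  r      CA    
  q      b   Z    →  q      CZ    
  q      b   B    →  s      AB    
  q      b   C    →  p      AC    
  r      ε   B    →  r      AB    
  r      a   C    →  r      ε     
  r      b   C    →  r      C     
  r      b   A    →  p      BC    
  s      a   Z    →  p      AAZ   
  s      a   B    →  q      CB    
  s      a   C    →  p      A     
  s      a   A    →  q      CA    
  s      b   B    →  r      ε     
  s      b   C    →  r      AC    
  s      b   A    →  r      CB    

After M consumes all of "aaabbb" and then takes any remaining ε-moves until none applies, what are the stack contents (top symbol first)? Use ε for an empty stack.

(p, aaabbb, Z)
  read a, top Z: go to q, push AAZ → (q, aabbb, AAZ)
  read a, top A: go to r, push CA → (r, abbb, CAAZ)
  read a, top C: go to r, push ε → (r, bbb, AAZ)
  read b, top A: go to p, push BC → (p, bb, BCAZ)
  read b, top B: go to q, push ε → (q, b, CAZ)
  read b, top C: go to p, push AC → (p, ε, ACAZ)
All input consumed in state p with stack ACAZ.

ACAZ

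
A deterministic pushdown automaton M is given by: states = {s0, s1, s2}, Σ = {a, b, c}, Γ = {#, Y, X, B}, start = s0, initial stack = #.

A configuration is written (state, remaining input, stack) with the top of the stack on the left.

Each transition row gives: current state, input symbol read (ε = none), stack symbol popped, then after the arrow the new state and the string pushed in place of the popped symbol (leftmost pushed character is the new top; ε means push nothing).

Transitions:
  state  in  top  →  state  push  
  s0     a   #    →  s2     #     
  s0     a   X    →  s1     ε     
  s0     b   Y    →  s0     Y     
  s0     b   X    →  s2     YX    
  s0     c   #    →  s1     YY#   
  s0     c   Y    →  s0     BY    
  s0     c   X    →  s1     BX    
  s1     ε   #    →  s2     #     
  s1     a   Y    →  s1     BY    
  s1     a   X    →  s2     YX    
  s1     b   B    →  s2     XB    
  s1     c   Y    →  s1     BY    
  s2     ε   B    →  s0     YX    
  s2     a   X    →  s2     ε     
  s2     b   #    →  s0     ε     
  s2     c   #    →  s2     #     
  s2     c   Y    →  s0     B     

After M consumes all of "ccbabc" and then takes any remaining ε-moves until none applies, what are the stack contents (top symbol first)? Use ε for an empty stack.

BYXYY#

(s0, ccbabc, #)
  read c, top #: go to s1, push YY# → (s1, cbabc, YY#)
  read c, top Y: go to s1, push BY → (s1, babc, BYY#)
  read b, top B: go to s2, push XB → (s2, abc, XBYY#)
  read a, top X: go to s2, push ε → (s2, bc, BYY#)
  ε-move, top B: go to s0, push YX → (s0, bc, YXYY#)
  read b, top Y: go to s0, push Y → (s0, c, YXYY#)
  read c, top Y: go to s0, push BY → (s0, ε, BYXYY#)
All input consumed in state s0 with stack BYXYY#.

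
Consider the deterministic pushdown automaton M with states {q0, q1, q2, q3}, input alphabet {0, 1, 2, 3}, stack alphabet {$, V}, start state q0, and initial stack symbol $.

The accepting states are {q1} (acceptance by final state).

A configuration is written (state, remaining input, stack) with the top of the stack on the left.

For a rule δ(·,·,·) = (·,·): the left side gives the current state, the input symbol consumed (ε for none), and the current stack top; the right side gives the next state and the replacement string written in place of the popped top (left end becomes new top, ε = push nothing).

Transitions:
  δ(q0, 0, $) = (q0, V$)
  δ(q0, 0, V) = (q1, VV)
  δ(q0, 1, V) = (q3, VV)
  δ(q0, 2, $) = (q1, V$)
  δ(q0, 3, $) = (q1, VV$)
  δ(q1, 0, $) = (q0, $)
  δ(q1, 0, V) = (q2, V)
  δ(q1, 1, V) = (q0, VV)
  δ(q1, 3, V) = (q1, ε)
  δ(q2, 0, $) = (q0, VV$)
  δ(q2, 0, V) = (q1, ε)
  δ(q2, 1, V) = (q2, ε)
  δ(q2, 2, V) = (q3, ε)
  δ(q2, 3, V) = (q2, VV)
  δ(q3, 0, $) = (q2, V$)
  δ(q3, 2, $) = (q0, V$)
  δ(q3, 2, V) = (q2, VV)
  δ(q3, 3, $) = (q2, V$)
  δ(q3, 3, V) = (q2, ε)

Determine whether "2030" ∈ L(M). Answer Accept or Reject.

(q0, 2030, $) ⊢ (q1, 030, V$) ⊢ (q2, 30, V$) ⊢ (q2, 0, VV$) ⊢ (q1, ε, V$)
All input consumed; state q1 ∈ F.

Accept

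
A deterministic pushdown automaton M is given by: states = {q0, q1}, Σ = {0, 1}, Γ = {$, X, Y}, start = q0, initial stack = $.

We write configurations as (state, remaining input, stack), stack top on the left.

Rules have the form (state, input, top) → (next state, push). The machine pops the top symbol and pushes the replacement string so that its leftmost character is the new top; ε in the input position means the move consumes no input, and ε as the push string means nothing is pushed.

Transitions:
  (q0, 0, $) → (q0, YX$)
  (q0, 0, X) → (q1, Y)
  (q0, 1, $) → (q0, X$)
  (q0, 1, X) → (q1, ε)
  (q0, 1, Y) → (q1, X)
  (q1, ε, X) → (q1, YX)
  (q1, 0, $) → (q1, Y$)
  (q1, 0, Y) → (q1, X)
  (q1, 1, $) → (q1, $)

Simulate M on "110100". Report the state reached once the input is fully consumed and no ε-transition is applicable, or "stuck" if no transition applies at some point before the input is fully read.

(q0, 110100, $)
  read 1, top $: go to q0, push X$ → (q0, 10100, X$)
  read 1, top X: go to q1, push ε → (q1, 0100, $)
  read 0, top $: go to q1, push Y$ → (q1, 100, Y$)
No transition for (q1, 1, top Y); M blocks with input 100 remaining.

stuck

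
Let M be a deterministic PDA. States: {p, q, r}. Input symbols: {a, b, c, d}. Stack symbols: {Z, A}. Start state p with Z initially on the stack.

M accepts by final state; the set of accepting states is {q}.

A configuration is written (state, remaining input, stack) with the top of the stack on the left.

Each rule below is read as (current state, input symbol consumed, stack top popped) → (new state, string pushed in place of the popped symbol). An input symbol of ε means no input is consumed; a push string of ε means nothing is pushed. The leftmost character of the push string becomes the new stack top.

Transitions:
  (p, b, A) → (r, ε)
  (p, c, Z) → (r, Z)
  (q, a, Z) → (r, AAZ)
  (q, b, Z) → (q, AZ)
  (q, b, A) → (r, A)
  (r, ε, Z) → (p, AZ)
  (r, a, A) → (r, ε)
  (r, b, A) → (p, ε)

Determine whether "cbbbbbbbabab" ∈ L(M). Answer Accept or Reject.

(p, cbbbbbbbabab, Z)
  read c, top Z: go to r, push Z → (r, bbbbbbbabab, Z)
  ε-move, top Z: go to p, push AZ → (p, bbbbbbbabab, AZ)
  read b, top A: go to r, push ε → (r, bbbbbbabab, Z)
  ε-move, top Z: go to p, push AZ → (p, bbbbbbabab, AZ)
  read b, top A: go to r, push ε → (r, bbbbbabab, Z)
  ε-move, top Z: go to p, push AZ → (p, bbbbbabab, AZ)
  read b, top A: go to r, push ε → (r, bbbbabab, Z)
  ε-move, top Z: go to p, push AZ → (p, bbbbabab, AZ)
  read b, top A: go to r, push ε → (r, bbbabab, Z)
  ε-move, top Z: go to p, push AZ → (p, bbbabab, AZ)
  read b, top A: go to r, push ε → (r, bbabab, Z)
  ε-move, top Z: go to p, push AZ → (p, bbabab, AZ)
  read b, top A: go to r, push ε → (r, babab, Z)
  ε-move, top Z: go to p, push AZ → (p, babab, AZ)
  read b, top A: go to r, push ε → (r, abab, Z)
  ε-move, top Z: go to p, push AZ → (p, abab, AZ)
No transition applies at (p, abab, AZ); input not fully consumed.

Reject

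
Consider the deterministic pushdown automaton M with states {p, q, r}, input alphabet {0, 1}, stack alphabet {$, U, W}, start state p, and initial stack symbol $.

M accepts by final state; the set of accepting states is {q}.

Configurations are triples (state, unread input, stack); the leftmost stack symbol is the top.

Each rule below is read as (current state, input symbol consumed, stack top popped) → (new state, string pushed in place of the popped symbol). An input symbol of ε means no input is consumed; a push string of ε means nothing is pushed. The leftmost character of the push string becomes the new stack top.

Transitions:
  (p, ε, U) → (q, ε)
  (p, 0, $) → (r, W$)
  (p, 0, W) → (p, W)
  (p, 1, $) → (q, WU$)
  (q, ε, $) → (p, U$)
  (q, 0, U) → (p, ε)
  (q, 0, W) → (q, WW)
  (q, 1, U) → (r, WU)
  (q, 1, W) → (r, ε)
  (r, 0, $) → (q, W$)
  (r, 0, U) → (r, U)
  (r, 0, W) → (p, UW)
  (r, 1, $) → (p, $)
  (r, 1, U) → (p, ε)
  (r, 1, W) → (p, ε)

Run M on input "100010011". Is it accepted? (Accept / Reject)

Reject

(p, 100010011, $)
  read 1, top $: go to q, push WU$ → (q, 00010011, WU$)
  read 0, top W: go to q, push WW → (q, 0010011, WWU$)
  read 0, top W: go to q, push WW → (q, 010011, WWWU$)
  read 0, top W: go to q, push WW → (q, 10011, WWWWU$)
  read 1, top W: go to r, push ε → (r, 0011, WWWU$)
  read 0, top W: go to p, push UW → (p, 011, UWWWU$)
  ε-move, top U: go to q, push ε → (q, 011, WWWU$)
  read 0, top W: go to q, push WW → (q, 11, WWWWU$)
  read 1, top W: go to r, push ε → (r, 1, WWWU$)
  read 1, top W: go to p, push ε → (p, ε, WWU$)
All input consumed; state p ∉ F and no further ε-move applies.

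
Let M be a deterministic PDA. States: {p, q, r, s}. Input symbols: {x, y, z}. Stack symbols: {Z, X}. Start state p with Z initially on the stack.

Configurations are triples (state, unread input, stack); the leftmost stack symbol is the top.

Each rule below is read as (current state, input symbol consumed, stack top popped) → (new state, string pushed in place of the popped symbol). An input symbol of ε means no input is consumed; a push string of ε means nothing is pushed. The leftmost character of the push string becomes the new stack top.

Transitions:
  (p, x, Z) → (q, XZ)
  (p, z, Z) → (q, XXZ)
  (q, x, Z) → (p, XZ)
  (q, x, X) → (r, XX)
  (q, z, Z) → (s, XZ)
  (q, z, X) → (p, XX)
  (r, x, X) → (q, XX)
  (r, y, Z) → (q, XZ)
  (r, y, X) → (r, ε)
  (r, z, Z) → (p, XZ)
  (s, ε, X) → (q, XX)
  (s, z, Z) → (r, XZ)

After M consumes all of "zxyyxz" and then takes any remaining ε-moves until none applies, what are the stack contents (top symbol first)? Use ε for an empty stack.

XXXZ

(p, zxyyxz, Z)
  read z, top Z: go to q, push XXZ → (q, xyyxz, XXZ)
  read x, top X: go to r, push XX → (r, yyxz, XXXZ)
  read y, top X: go to r, push ε → (r, yxz, XXZ)
  read y, top X: go to r, push ε → (r, xz, XZ)
  read x, top X: go to q, push XX → (q, z, XXZ)
  read z, top X: go to p, push XX → (p, ε, XXXZ)
All input consumed in state p with stack XXXZ.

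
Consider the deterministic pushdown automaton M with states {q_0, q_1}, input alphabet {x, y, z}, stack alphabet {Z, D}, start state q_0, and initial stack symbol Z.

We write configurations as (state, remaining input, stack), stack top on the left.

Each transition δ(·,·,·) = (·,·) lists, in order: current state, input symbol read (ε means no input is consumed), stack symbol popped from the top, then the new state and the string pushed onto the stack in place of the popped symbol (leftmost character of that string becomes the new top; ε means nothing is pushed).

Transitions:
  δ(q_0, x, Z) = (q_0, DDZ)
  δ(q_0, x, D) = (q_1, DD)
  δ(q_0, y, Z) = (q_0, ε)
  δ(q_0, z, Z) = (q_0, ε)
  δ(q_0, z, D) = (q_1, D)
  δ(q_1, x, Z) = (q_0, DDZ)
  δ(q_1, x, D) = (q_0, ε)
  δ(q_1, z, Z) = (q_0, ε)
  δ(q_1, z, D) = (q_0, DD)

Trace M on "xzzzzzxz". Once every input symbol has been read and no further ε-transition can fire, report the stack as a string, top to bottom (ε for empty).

(q_0, xzzzzzxz, Z)
  read x, top Z: go to q_0, push DDZ → (q_0, zzzzzxz, DDZ)
  read z, top D: go to q_1, push D → (q_1, zzzzxz, DDZ)
  read z, top D: go to q_0, push DD → (q_0, zzzxz, DDDZ)
  read z, top D: go to q_1, push D → (q_1, zzxz, DDDZ)
  read z, top D: go to q_0, push DD → (q_0, zxz, DDDDZ)
  read z, top D: go to q_1, push D → (q_1, xz, DDDDZ)
  read x, top D: go to q_0, push ε → (q_0, z, DDDZ)
  read z, top D: go to q_1, push D → (q_1, ε, DDDZ)
All input consumed in state q_1 with stack DDDZ.

DDDZ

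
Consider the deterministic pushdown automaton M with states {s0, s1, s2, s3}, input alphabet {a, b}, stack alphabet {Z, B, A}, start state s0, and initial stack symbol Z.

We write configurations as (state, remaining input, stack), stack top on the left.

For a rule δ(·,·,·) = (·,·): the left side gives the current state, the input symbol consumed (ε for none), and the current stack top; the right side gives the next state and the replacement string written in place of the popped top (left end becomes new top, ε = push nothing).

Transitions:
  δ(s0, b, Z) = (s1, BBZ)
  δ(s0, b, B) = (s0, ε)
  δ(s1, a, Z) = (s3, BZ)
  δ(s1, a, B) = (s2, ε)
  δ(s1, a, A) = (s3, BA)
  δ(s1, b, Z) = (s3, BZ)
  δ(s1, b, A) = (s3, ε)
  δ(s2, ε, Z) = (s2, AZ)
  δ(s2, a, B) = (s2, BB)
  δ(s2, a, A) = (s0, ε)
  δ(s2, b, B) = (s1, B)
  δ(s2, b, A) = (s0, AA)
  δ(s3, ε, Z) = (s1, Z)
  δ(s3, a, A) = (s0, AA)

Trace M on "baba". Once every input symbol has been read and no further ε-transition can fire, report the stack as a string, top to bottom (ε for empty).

AZ

(s0, baba, Z)
  read b, top Z: go to s1, push BBZ → (s1, aba, BBZ)
  read a, top B: go to s2, push ε → (s2, ba, BZ)
  read b, top B: go to s1, push B → (s1, a, BZ)
  read a, top B: go to s2, push ε → (s2, ε, Z)
  ε-move, top Z: go to s2, push AZ → (s2, ε, AZ)
All input consumed in state s2 with stack AZ.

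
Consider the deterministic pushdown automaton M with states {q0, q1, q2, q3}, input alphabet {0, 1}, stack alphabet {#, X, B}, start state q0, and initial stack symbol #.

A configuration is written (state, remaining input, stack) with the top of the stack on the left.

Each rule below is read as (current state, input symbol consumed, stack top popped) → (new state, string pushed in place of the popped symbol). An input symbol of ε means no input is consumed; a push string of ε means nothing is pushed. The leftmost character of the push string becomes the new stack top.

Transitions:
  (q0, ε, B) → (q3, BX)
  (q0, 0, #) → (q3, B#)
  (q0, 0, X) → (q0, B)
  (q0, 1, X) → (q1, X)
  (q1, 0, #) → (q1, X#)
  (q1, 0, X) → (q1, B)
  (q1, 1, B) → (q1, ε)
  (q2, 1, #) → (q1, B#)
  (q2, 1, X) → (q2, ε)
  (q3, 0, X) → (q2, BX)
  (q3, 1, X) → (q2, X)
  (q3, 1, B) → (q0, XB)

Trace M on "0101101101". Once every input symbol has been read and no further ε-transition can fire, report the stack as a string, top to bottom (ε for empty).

B#

(q0, 0101101101, #)
  read 0, top #: go to q3, push B# → (q3, 101101101, B#)
  read 1, top B: go to q0, push XB → (q0, 01101101, XB#)
  read 0, top X: go to q0, push B → (q0, 1101101, BB#)
  ε-move, top B: go to q3, push BX → (q3, 1101101, BXB#)
  read 1, top B: go to q0, push XB → (q0, 101101, XBXB#)
  read 1, top X: go to q1, push X → (q1, 01101, XBXB#)
  read 0, top X: go to q1, push B → (q1, 1101, BBXB#)
  read 1, top B: go to q1, push ε → (q1, 101, BXB#)
  read 1, top B: go to q1, push ε → (q1, 01, XB#)
  read 0, top X: go to q1, push B → (q1, 1, BB#)
  read 1, top B: go to q1, push ε → (q1, ε, B#)
All input consumed in state q1 with stack B#.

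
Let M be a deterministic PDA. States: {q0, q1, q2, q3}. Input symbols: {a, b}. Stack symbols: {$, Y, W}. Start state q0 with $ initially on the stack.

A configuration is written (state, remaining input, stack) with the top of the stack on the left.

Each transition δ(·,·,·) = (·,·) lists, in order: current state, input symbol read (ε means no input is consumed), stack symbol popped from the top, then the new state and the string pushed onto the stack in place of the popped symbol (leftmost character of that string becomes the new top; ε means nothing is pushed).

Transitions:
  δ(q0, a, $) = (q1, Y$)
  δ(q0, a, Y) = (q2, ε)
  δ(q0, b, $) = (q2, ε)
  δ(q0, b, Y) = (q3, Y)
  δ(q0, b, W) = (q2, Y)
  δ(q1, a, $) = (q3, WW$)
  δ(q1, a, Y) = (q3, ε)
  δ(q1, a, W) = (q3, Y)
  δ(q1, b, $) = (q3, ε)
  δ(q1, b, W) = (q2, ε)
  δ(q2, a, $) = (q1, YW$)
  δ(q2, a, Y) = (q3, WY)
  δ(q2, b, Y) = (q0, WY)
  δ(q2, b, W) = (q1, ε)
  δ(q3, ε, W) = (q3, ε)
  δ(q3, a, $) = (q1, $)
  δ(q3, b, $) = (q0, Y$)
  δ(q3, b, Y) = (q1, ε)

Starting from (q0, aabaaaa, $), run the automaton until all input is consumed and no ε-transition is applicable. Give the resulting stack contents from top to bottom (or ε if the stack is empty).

(q0, aabaaaa, $) ⊢ (q1, abaaaa, Y$) ⊢ (q3, baaaa, $) ⊢ (q0, aaaa, Y$) ⊢ (q2, aaa, $) ⊢ (q1, aa, YW$) ⊢ (q3, a, W$) ⊢ (q3, a, $) ⊢ (q1, ε, $)
All input consumed in state q1 with stack $.

$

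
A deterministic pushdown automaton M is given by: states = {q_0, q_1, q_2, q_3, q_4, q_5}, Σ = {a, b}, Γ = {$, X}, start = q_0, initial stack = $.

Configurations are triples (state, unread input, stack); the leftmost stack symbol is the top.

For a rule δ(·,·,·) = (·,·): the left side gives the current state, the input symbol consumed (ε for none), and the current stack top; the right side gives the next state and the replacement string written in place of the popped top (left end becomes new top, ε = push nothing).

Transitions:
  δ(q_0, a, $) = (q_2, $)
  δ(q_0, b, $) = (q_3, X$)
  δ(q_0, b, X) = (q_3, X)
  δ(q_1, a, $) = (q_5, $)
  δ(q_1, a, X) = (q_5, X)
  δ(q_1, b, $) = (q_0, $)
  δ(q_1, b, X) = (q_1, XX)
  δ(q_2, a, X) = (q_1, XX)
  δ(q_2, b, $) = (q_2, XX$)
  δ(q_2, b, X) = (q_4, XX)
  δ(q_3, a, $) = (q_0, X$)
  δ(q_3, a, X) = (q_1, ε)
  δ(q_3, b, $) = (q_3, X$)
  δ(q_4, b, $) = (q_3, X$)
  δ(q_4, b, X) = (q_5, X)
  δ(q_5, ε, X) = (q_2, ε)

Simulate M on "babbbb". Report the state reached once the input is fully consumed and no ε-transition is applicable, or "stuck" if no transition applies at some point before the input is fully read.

stuck

(q_0, babbbb, $) ⊢ (q_3, abbbb, X$) ⊢ (q_1, bbbb, $) ⊢ (q_0, bbb, $) ⊢ (q_3, bb, X$)
No transition for (q_3, b, top X); M blocks with input bb remaining.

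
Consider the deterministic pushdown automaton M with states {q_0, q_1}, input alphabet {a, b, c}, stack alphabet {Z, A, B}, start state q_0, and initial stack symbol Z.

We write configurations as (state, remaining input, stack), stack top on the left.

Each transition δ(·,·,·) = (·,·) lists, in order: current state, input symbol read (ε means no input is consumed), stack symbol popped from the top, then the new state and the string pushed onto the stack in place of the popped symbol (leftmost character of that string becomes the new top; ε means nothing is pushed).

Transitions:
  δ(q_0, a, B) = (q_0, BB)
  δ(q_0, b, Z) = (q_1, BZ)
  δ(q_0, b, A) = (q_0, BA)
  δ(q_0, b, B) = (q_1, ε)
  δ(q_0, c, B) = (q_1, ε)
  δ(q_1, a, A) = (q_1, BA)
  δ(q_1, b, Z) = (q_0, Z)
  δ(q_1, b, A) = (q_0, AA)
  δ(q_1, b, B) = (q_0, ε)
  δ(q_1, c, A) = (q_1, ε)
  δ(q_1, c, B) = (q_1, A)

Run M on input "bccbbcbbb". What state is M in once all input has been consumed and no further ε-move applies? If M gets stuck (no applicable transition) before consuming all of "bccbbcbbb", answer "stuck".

(q_0, bccbbcbbb, Z)
  read b, top Z: go to q_1, push BZ → (q_1, ccbbcbbb, BZ)
  read c, top B: go to q_1, push A → (q_1, cbbcbbb, AZ)
  read c, top A: go to q_1, push ε → (q_1, bbcbbb, Z)
  read b, top Z: go to q_0, push Z → (q_0, bcbbb, Z)
  read b, top Z: go to q_1, push BZ → (q_1, cbbb, BZ)
  read c, top B: go to q_1, push A → (q_1, bbb, AZ)
  read b, top A: go to q_0, push AA → (q_0, bb, AAZ)
  read b, top A: go to q_0, push BA → (q_0, b, BAAZ)
  read b, top B: go to q_1, push ε → (q_1, ε, AAZ)
All input consumed; M is in state q_1.

q_1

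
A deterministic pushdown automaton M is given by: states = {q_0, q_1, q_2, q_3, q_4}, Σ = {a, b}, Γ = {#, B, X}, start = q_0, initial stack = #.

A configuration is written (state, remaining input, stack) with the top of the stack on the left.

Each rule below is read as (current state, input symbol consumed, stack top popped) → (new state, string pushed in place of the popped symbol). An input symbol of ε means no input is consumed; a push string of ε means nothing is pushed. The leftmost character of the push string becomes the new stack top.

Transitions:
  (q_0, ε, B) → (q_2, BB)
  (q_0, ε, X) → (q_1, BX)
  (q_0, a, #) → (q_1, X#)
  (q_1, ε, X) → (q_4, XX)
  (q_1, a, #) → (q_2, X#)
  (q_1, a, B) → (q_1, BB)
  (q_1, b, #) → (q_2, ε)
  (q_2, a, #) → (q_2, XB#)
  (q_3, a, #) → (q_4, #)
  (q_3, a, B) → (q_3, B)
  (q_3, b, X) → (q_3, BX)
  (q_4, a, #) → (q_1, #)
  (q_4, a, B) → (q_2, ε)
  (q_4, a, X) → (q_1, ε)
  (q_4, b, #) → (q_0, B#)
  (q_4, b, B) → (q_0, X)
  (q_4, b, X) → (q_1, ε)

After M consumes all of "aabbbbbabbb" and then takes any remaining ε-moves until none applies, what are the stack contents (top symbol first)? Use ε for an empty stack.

(q_0, aabbbbbabbb, #)
  read a, top #: go to q_1, push X# → (q_1, abbbbbabbb, X#)
  ε-move, top X: go to q_4, push XX → (q_4, abbbbbabbb, XX#)
  read a, top X: go to q_1, push ε → (q_1, bbbbbabbb, X#)
  ε-move, top X: go to q_4, push XX → (q_4, bbbbbabbb, XX#)
  read b, top X: go to q_1, push ε → (q_1, bbbbabbb, X#)
  ε-move, top X: go to q_4, push XX → (q_4, bbbbabbb, XX#)
  read b, top X: go to q_1, push ε → (q_1, bbbabbb, X#)
  ε-move, top X: go to q_4, push XX → (q_4, bbbabbb, XX#)
  read b, top X: go to q_1, push ε → (q_1, bbabbb, X#)
  ε-move, top X: go to q_4, push XX → (q_4, bbabbb, XX#)
  read b, top X: go to q_1, push ε → (q_1, babbb, X#)
  ε-move, top X: go to q_4, push XX → (q_4, babbb, XX#)
  read b, top X: go to q_1, push ε → (q_1, abbb, X#)
  ε-move, top X: go to q_4, push XX → (q_4, abbb, XX#)
  read a, top X: go to q_1, push ε → (q_1, bbb, X#)
  ε-move, top X: go to q_4, push XX → (q_4, bbb, XX#)
  read b, top X: go to q_1, push ε → (q_1, bb, X#)
  ε-move, top X: go to q_4, push XX → (q_4, bb, XX#)
  read b, top X: go to q_1, push ε → (q_1, b, X#)
  ε-move, top X: go to q_4, push XX → (q_4, b, XX#)
  read b, top X: go to q_1, push ε → (q_1, ε, X#)
  ε-move, top X: go to q_4, push XX → (q_4, ε, XX#)
All input consumed in state q_4 with stack XX#.

XX#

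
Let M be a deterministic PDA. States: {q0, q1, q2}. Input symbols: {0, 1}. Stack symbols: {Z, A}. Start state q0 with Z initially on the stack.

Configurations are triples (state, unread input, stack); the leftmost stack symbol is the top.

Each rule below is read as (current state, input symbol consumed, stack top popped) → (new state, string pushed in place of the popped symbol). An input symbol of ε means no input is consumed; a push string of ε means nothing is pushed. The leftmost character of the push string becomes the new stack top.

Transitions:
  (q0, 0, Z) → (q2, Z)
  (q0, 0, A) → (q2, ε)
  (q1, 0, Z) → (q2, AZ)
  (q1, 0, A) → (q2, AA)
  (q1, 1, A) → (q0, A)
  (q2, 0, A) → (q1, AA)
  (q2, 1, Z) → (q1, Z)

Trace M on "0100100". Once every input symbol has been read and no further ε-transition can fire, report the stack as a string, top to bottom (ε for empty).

(q0, 0100100, Z)
  read 0, top Z: go to q2, push Z → (q2, 100100, Z)
  read 1, top Z: go to q1, push Z → (q1, 00100, Z)
  read 0, top Z: go to q2, push AZ → (q2, 0100, AZ)
  read 0, top A: go to q1, push AA → (q1, 100, AAZ)
  read 1, top A: go to q0, push A → (q0, 00, AAZ)
  read 0, top A: go to q2, push ε → (q2, 0, AZ)
  read 0, top A: go to q1, push AA → (q1, ε, AAZ)
All input consumed in state q1 with stack AAZ.

AAZ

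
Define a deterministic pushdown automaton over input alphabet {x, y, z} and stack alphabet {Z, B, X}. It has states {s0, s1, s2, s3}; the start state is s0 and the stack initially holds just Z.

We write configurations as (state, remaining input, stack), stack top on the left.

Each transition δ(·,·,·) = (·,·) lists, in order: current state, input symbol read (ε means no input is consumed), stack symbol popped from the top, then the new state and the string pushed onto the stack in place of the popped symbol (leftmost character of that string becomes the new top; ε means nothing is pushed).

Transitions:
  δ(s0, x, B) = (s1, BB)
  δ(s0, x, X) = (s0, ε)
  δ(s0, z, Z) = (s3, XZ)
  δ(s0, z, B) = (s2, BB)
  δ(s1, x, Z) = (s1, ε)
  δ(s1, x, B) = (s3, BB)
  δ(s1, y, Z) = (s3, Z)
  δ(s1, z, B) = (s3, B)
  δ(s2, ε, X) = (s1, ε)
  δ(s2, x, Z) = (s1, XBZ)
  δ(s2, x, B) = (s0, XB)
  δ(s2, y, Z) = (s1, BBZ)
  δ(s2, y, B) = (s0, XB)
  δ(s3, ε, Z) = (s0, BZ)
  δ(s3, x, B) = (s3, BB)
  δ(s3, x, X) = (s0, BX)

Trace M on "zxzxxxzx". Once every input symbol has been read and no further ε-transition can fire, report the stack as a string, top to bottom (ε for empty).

(s0, zxzxxxzx, Z)
  read z, top Z: go to s3, push XZ → (s3, xzxxxzx, XZ)
  read x, top X: go to s0, push BX → (s0, zxxxzx, BXZ)
  read z, top B: go to s2, push BB → (s2, xxxzx, BBXZ)
  read x, top B: go to s0, push XB → (s0, xxzx, XBBXZ)
  read x, top X: go to s0, push ε → (s0, xzx, BBXZ)
  read x, top B: go to s1, push BB → (s1, zx, BBBXZ)
  read z, top B: go to s3, push B → (s3, x, BBBXZ)
  read x, top B: go to s3, push BB → (s3, ε, BBBBXZ)
All input consumed in state s3 with stack BBBBXZ.

BBBBXZ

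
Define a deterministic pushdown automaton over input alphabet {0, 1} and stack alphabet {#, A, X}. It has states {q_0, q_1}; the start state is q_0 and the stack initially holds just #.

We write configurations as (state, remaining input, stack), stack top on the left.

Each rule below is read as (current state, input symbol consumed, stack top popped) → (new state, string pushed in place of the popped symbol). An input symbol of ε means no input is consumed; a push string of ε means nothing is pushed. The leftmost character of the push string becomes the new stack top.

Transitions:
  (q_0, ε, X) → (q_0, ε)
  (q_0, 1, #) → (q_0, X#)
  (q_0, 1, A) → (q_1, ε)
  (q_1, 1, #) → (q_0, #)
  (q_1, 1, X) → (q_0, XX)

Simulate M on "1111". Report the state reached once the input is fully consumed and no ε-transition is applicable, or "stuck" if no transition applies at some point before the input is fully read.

q_0

(q_0, 1111, #)
  read 1, top #: go to q_0, push X# → (q_0, 111, X#)
  ε-move, top X: go to q_0, push ε → (q_0, 111, #)
  read 1, top #: go to q_0, push X# → (q_0, 11, X#)
  ε-move, top X: go to q_0, push ε → (q_0, 11, #)
  read 1, top #: go to q_0, push X# → (q_0, 1, X#)
  ε-move, top X: go to q_0, push ε → (q_0, 1, #)
  read 1, top #: go to q_0, push X# → (q_0, ε, X#)
  ε-move, top X: go to q_0, push ε → (q_0, ε, #)
All input consumed; M is in state q_0.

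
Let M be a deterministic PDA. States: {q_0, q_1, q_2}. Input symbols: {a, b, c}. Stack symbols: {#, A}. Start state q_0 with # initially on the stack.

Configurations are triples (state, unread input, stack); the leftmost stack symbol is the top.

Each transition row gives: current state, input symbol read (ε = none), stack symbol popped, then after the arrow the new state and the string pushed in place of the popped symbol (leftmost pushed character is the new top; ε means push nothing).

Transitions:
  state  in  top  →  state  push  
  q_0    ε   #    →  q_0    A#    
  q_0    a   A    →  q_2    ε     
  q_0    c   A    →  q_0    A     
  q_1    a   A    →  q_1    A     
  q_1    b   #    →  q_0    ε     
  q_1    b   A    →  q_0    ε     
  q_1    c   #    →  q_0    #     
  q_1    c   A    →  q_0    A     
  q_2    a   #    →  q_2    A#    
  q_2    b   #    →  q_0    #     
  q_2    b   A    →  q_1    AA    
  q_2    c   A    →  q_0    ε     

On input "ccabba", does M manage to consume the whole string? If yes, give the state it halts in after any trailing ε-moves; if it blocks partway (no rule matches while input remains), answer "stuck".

(q_0, ccabba, #) ⊢ (q_0, ccabba, A#) ⊢ (q_0, cabba, A#) ⊢ (q_0, abba, A#) ⊢ (q_2, bba, #) ⊢ (q_0, ba, #) ⊢ (q_0, ba, A#)
No transition for (q_0, b, top A); M blocks with input ba remaining.

stuck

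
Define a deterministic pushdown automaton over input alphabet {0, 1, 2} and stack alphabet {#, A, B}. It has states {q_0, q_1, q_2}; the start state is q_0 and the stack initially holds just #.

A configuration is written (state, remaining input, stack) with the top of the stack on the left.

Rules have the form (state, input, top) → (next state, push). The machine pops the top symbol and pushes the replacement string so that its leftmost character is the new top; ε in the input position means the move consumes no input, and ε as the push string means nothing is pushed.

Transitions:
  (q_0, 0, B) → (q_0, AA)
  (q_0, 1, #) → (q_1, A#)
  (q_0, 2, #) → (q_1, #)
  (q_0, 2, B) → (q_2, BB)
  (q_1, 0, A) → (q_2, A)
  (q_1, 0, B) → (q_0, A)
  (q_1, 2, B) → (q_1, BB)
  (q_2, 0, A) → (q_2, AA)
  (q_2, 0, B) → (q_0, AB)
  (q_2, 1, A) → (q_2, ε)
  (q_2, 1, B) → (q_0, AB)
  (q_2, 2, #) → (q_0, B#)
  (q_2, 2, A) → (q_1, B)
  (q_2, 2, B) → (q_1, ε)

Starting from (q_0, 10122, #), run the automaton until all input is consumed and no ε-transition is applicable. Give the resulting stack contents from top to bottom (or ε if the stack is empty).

(q_0, 10122, #)
  read 1, top #: go to q_1, push A# → (q_1, 0122, A#)
  read 0, top A: go to q_2, push A → (q_2, 122, A#)
  read 1, top A: go to q_2, push ε → (q_2, 22, #)
  read 2, top #: go to q_0, push B# → (q_0, 2, B#)
  read 2, top B: go to q_2, push BB → (q_2, ε, BB#)
All input consumed in state q_2 with stack BB#.

BB#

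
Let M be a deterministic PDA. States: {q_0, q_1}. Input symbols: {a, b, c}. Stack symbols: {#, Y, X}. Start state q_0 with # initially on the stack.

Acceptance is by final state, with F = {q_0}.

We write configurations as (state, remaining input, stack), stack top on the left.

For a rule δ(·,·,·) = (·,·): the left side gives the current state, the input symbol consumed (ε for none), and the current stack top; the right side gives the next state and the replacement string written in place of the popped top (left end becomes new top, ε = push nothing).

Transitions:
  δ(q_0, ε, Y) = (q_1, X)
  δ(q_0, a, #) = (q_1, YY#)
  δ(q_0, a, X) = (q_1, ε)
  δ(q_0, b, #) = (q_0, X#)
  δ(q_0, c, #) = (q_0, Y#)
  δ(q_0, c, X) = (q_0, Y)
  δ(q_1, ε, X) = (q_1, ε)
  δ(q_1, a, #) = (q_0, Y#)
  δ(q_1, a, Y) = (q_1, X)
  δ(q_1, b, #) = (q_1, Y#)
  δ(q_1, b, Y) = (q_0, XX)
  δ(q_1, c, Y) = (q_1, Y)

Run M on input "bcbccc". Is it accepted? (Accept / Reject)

Reject

(q_0, bcbccc, #)
  read b, top #: go to q_0, push X# → (q_0, cbccc, X#)
  read c, top X: go to q_0, push Y → (q_0, bccc, Y#)
  ε-move, top Y: go to q_1, push X → (q_1, bccc, X#)
  ε-move, top X: go to q_1, push ε → (q_1, bccc, #)
  read b, top #: go to q_1, push Y# → (q_1, ccc, Y#)
  read c, top Y: go to q_1, push Y → (q_1, cc, Y#)
  read c, top Y: go to q_1, push Y → (q_1, c, Y#)
  read c, top Y: go to q_1, push Y → (q_1, ε, Y#)
All input consumed; state q_1 ∉ F and no further ε-move applies.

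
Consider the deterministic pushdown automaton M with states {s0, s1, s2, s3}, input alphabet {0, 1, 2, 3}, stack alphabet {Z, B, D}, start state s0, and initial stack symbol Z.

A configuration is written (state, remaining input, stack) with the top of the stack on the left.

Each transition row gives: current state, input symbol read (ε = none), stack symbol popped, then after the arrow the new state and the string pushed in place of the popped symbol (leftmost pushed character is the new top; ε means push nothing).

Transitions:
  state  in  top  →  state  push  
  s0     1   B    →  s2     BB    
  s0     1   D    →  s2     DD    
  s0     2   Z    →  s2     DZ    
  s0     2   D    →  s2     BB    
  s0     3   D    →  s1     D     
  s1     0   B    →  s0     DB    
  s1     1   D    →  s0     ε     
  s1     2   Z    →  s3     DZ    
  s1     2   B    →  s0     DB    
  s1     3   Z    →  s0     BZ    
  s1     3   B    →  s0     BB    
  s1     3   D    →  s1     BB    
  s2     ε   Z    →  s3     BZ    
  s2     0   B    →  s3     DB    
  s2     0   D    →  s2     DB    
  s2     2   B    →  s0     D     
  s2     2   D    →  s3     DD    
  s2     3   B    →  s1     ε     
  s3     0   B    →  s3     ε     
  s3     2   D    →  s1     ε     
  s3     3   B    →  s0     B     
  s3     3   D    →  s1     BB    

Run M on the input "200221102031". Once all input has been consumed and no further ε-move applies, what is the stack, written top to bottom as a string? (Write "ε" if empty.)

(s0, 200221102031, Z)
  read 2, top Z: go to s2, push DZ → (s2, 00221102031, DZ)
  read 0, top D: go to s2, push DB → (s2, 0221102031, DBZ)
  read 0, top D: go to s2, push DB → (s2, 221102031, DBBZ)
  read 2, top D: go to s3, push DD → (s3, 21102031, DDBBZ)
  read 2, top D: go to s1, push ε → (s1, 1102031, DBBZ)
  read 1, top D: go to s0, push ε → (s0, 102031, BBZ)
  read 1, top B: go to s2, push BB → (s2, 02031, BBBZ)
  read 0, top B: go to s3, push DB → (s3, 2031, DBBBZ)
  read 2, top D: go to s1, push ε → (s1, 031, BBBZ)
  read 0, top B: go to s0, push DB → (s0, 31, DBBBZ)
  read 3, top D: go to s1, push D → (s1, 1, DBBBZ)
  read 1, top D: go to s0, push ε → (s0, ε, BBBZ)
All input consumed in state s0 with stack BBBZ.

BBBZ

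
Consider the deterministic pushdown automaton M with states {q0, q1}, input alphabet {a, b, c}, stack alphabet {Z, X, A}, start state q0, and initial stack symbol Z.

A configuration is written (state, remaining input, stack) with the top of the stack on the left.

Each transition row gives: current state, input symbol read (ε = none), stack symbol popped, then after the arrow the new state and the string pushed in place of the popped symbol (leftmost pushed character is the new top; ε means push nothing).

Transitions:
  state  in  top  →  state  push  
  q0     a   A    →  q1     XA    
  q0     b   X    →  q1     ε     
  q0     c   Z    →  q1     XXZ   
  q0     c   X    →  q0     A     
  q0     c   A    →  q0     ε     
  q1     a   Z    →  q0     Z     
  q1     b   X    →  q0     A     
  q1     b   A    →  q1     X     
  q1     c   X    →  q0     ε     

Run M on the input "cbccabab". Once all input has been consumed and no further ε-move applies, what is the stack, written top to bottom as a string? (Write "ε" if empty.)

AAAZ

(q0, cbccabab, Z) ⊢ (q1, bccabab, XXZ) ⊢ (q0, ccabab, AXZ) ⊢ (q0, cabab, XZ) ⊢ (q0, abab, AZ) ⊢ (q1, bab, XAZ) ⊢ (q0, ab, AAZ) ⊢ (q1, b, XAAZ) ⊢ (q0, ε, AAAZ)
All input consumed in state q0 with stack AAAZ.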